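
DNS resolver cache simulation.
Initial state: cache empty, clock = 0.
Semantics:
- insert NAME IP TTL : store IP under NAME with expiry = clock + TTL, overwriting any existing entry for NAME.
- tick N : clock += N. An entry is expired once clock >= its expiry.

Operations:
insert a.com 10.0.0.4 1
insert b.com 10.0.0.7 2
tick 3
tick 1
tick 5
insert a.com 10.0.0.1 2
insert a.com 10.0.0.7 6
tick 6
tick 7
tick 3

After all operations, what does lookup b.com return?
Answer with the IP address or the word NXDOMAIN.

Op 1: insert a.com -> 10.0.0.4 (expiry=0+1=1). clock=0
Op 2: insert b.com -> 10.0.0.7 (expiry=0+2=2). clock=0
Op 3: tick 3 -> clock=3. purged={a.com,b.com}
Op 4: tick 1 -> clock=4.
Op 5: tick 5 -> clock=9.
Op 6: insert a.com -> 10.0.0.1 (expiry=9+2=11). clock=9
Op 7: insert a.com -> 10.0.0.7 (expiry=9+6=15). clock=9
Op 8: tick 6 -> clock=15. purged={a.com}
Op 9: tick 7 -> clock=22.
Op 10: tick 3 -> clock=25.
lookup b.com: not in cache (expired or never inserted)

Answer: NXDOMAIN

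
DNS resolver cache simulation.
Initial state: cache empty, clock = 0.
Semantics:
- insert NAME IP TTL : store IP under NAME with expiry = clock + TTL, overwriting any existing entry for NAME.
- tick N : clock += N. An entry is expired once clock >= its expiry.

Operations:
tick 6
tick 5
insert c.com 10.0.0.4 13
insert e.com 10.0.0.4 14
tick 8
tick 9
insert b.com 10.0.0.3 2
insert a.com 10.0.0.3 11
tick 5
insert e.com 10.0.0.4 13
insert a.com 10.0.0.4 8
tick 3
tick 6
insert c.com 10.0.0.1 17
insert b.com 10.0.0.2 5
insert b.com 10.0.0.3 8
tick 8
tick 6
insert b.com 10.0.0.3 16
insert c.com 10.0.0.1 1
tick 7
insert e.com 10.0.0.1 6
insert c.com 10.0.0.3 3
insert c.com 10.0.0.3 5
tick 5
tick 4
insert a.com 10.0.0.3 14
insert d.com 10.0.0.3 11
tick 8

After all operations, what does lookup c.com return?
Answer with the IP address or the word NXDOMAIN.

Op 1: tick 6 -> clock=6.
Op 2: tick 5 -> clock=11.
Op 3: insert c.com -> 10.0.0.4 (expiry=11+13=24). clock=11
Op 4: insert e.com -> 10.0.0.4 (expiry=11+14=25). clock=11
Op 5: tick 8 -> clock=19.
Op 6: tick 9 -> clock=28. purged={c.com,e.com}
Op 7: insert b.com -> 10.0.0.3 (expiry=28+2=30). clock=28
Op 8: insert a.com -> 10.0.0.3 (expiry=28+11=39). clock=28
Op 9: tick 5 -> clock=33. purged={b.com}
Op 10: insert e.com -> 10.0.0.4 (expiry=33+13=46). clock=33
Op 11: insert a.com -> 10.0.0.4 (expiry=33+8=41). clock=33
Op 12: tick 3 -> clock=36.
Op 13: tick 6 -> clock=42. purged={a.com}
Op 14: insert c.com -> 10.0.0.1 (expiry=42+17=59). clock=42
Op 15: insert b.com -> 10.0.0.2 (expiry=42+5=47). clock=42
Op 16: insert b.com -> 10.0.0.3 (expiry=42+8=50). clock=42
Op 17: tick 8 -> clock=50. purged={b.com,e.com}
Op 18: tick 6 -> clock=56.
Op 19: insert b.com -> 10.0.0.3 (expiry=56+16=72). clock=56
Op 20: insert c.com -> 10.0.0.1 (expiry=56+1=57). clock=56
Op 21: tick 7 -> clock=63. purged={c.com}
Op 22: insert e.com -> 10.0.0.1 (expiry=63+6=69). clock=63
Op 23: insert c.com -> 10.0.0.3 (expiry=63+3=66). clock=63
Op 24: insert c.com -> 10.0.0.3 (expiry=63+5=68). clock=63
Op 25: tick 5 -> clock=68. purged={c.com}
Op 26: tick 4 -> clock=72. purged={b.com,e.com}
Op 27: insert a.com -> 10.0.0.3 (expiry=72+14=86). clock=72
Op 28: insert d.com -> 10.0.0.3 (expiry=72+11=83). clock=72
Op 29: tick 8 -> clock=80.
lookup c.com: not in cache (expired or never inserted)

Answer: NXDOMAIN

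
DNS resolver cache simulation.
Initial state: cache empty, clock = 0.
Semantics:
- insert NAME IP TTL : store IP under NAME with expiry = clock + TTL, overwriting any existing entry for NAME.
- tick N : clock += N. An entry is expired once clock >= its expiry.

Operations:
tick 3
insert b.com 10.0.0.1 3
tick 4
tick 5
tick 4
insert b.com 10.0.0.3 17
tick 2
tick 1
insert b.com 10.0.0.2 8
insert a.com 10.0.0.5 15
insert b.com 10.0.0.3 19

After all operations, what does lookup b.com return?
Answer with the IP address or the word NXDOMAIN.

Op 1: tick 3 -> clock=3.
Op 2: insert b.com -> 10.0.0.1 (expiry=3+3=6). clock=3
Op 3: tick 4 -> clock=7. purged={b.com}
Op 4: tick 5 -> clock=12.
Op 5: tick 4 -> clock=16.
Op 6: insert b.com -> 10.0.0.3 (expiry=16+17=33). clock=16
Op 7: tick 2 -> clock=18.
Op 8: tick 1 -> clock=19.
Op 9: insert b.com -> 10.0.0.2 (expiry=19+8=27). clock=19
Op 10: insert a.com -> 10.0.0.5 (expiry=19+15=34). clock=19
Op 11: insert b.com -> 10.0.0.3 (expiry=19+19=38). clock=19
lookup b.com: present, ip=10.0.0.3 expiry=38 > clock=19

Answer: 10.0.0.3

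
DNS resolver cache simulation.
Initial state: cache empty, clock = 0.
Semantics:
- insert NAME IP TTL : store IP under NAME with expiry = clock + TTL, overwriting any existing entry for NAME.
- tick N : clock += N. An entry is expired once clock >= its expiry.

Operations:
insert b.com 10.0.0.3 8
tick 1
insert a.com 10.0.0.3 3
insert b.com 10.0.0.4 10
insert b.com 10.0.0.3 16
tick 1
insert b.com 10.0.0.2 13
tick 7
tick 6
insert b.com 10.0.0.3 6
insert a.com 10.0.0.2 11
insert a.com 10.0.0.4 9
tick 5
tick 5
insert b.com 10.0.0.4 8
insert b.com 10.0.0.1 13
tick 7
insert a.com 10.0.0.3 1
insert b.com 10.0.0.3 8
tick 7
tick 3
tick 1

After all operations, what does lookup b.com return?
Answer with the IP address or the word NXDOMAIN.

Answer: NXDOMAIN

Derivation:
Op 1: insert b.com -> 10.0.0.3 (expiry=0+8=8). clock=0
Op 2: tick 1 -> clock=1.
Op 3: insert a.com -> 10.0.0.3 (expiry=1+3=4). clock=1
Op 4: insert b.com -> 10.0.0.4 (expiry=1+10=11). clock=1
Op 5: insert b.com -> 10.0.0.3 (expiry=1+16=17). clock=1
Op 6: tick 1 -> clock=2.
Op 7: insert b.com -> 10.0.0.2 (expiry=2+13=15). clock=2
Op 8: tick 7 -> clock=9. purged={a.com}
Op 9: tick 6 -> clock=15. purged={b.com}
Op 10: insert b.com -> 10.0.0.3 (expiry=15+6=21). clock=15
Op 11: insert a.com -> 10.0.0.2 (expiry=15+11=26). clock=15
Op 12: insert a.com -> 10.0.0.4 (expiry=15+9=24). clock=15
Op 13: tick 5 -> clock=20.
Op 14: tick 5 -> clock=25. purged={a.com,b.com}
Op 15: insert b.com -> 10.0.0.4 (expiry=25+8=33). clock=25
Op 16: insert b.com -> 10.0.0.1 (expiry=25+13=38). clock=25
Op 17: tick 7 -> clock=32.
Op 18: insert a.com -> 10.0.0.3 (expiry=32+1=33). clock=32
Op 19: insert b.com -> 10.0.0.3 (expiry=32+8=40). clock=32
Op 20: tick 7 -> clock=39. purged={a.com}
Op 21: tick 3 -> clock=42. purged={b.com}
Op 22: tick 1 -> clock=43.
lookup b.com: not in cache (expired or never inserted)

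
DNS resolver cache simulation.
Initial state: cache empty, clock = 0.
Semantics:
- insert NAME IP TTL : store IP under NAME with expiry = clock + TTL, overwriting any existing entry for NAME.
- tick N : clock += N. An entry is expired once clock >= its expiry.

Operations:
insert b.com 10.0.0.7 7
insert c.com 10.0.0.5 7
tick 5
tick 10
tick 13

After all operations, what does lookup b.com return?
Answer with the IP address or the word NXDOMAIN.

Answer: NXDOMAIN

Derivation:
Op 1: insert b.com -> 10.0.0.7 (expiry=0+7=7). clock=0
Op 2: insert c.com -> 10.0.0.5 (expiry=0+7=7). clock=0
Op 3: tick 5 -> clock=5.
Op 4: tick 10 -> clock=15. purged={b.com,c.com}
Op 5: tick 13 -> clock=28.
lookup b.com: not in cache (expired or never inserted)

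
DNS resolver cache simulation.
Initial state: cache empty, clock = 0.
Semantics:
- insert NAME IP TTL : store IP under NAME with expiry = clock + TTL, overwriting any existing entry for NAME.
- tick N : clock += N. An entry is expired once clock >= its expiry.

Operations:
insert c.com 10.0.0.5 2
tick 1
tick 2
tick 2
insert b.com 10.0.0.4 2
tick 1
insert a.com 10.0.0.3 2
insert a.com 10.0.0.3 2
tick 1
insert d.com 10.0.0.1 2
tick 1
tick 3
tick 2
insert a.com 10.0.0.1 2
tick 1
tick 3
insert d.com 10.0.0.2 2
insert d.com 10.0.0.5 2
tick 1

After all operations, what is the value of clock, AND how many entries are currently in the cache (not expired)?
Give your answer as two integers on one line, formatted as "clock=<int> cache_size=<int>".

Answer: clock=18 cache_size=1

Derivation:
Op 1: insert c.com -> 10.0.0.5 (expiry=0+2=2). clock=0
Op 2: tick 1 -> clock=1.
Op 3: tick 2 -> clock=3. purged={c.com}
Op 4: tick 2 -> clock=5.
Op 5: insert b.com -> 10.0.0.4 (expiry=5+2=7). clock=5
Op 6: tick 1 -> clock=6.
Op 7: insert a.com -> 10.0.0.3 (expiry=6+2=8). clock=6
Op 8: insert a.com -> 10.0.0.3 (expiry=6+2=8). clock=6
Op 9: tick 1 -> clock=7. purged={b.com}
Op 10: insert d.com -> 10.0.0.1 (expiry=7+2=9). clock=7
Op 11: tick 1 -> clock=8. purged={a.com}
Op 12: tick 3 -> clock=11. purged={d.com}
Op 13: tick 2 -> clock=13.
Op 14: insert a.com -> 10.0.0.1 (expiry=13+2=15). clock=13
Op 15: tick 1 -> clock=14.
Op 16: tick 3 -> clock=17. purged={a.com}
Op 17: insert d.com -> 10.0.0.2 (expiry=17+2=19). clock=17
Op 18: insert d.com -> 10.0.0.5 (expiry=17+2=19). clock=17
Op 19: tick 1 -> clock=18.
Final clock = 18
Final cache (unexpired): {d.com} -> size=1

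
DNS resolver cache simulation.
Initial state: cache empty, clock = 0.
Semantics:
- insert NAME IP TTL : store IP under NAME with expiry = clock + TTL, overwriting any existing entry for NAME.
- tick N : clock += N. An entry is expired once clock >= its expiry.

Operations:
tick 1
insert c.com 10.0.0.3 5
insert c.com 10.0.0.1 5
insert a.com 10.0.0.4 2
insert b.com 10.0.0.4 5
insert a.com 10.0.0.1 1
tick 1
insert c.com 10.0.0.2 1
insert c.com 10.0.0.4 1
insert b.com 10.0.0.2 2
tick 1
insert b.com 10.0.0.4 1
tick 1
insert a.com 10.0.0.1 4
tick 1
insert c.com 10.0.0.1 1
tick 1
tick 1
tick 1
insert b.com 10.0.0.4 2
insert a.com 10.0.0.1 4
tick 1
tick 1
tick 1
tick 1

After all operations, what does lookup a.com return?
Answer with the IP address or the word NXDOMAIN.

Op 1: tick 1 -> clock=1.
Op 2: insert c.com -> 10.0.0.3 (expiry=1+5=6). clock=1
Op 3: insert c.com -> 10.0.0.1 (expiry=1+5=6). clock=1
Op 4: insert a.com -> 10.0.0.4 (expiry=1+2=3). clock=1
Op 5: insert b.com -> 10.0.0.4 (expiry=1+5=6). clock=1
Op 6: insert a.com -> 10.0.0.1 (expiry=1+1=2). clock=1
Op 7: tick 1 -> clock=2. purged={a.com}
Op 8: insert c.com -> 10.0.0.2 (expiry=2+1=3). clock=2
Op 9: insert c.com -> 10.0.0.4 (expiry=2+1=3). clock=2
Op 10: insert b.com -> 10.0.0.2 (expiry=2+2=4). clock=2
Op 11: tick 1 -> clock=3. purged={c.com}
Op 12: insert b.com -> 10.0.0.4 (expiry=3+1=4). clock=3
Op 13: tick 1 -> clock=4. purged={b.com}
Op 14: insert a.com -> 10.0.0.1 (expiry=4+4=8). clock=4
Op 15: tick 1 -> clock=5.
Op 16: insert c.com -> 10.0.0.1 (expiry=5+1=6). clock=5
Op 17: tick 1 -> clock=6. purged={c.com}
Op 18: tick 1 -> clock=7.
Op 19: tick 1 -> clock=8. purged={a.com}
Op 20: insert b.com -> 10.0.0.4 (expiry=8+2=10). clock=8
Op 21: insert a.com -> 10.0.0.1 (expiry=8+4=12). clock=8
Op 22: tick 1 -> clock=9.
Op 23: tick 1 -> clock=10. purged={b.com}
Op 24: tick 1 -> clock=11.
Op 25: tick 1 -> clock=12. purged={a.com}
lookup a.com: not in cache (expired or never inserted)

Answer: NXDOMAIN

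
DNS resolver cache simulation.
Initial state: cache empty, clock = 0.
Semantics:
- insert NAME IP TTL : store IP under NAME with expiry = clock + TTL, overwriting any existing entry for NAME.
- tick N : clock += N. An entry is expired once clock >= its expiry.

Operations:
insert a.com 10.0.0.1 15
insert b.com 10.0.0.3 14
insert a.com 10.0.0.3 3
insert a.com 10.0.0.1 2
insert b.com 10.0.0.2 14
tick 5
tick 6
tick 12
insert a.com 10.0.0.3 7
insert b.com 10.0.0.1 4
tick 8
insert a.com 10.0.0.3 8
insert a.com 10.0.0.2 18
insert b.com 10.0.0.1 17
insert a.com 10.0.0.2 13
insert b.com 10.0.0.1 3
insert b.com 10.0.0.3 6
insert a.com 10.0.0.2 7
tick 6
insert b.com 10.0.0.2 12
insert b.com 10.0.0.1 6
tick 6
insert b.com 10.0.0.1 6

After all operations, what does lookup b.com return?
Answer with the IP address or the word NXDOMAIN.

Op 1: insert a.com -> 10.0.0.1 (expiry=0+15=15). clock=0
Op 2: insert b.com -> 10.0.0.3 (expiry=0+14=14). clock=0
Op 3: insert a.com -> 10.0.0.3 (expiry=0+3=3). clock=0
Op 4: insert a.com -> 10.0.0.1 (expiry=0+2=2). clock=0
Op 5: insert b.com -> 10.0.0.2 (expiry=0+14=14). clock=0
Op 6: tick 5 -> clock=5. purged={a.com}
Op 7: tick 6 -> clock=11.
Op 8: tick 12 -> clock=23. purged={b.com}
Op 9: insert a.com -> 10.0.0.3 (expiry=23+7=30). clock=23
Op 10: insert b.com -> 10.0.0.1 (expiry=23+4=27). clock=23
Op 11: tick 8 -> clock=31. purged={a.com,b.com}
Op 12: insert a.com -> 10.0.0.3 (expiry=31+8=39). clock=31
Op 13: insert a.com -> 10.0.0.2 (expiry=31+18=49). clock=31
Op 14: insert b.com -> 10.0.0.1 (expiry=31+17=48). clock=31
Op 15: insert a.com -> 10.0.0.2 (expiry=31+13=44). clock=31
Op 16: insert b.com -> 10.0.0.1 (expiry=31+3=34). clock=31
Op 17: insert b.com -> 10.0.0.3 (expiry=31+6=37). clock=31
Op 18: insert a.com -> 10.0.0.2 (expiry=31+7=38). clock=31
Op 19: tick 6 -> clock=37. purged={b.com}
Op 20: insert b.com -> 10.0.0.2 (expiry=37+12=49). clock=37
Op 21: insert b.com -> 10.0.0.1 (expiry=37+6=43). clock=37
Op 22: tick 6 -> clock=43. purged={a.com,b.com}
Op 23: insert b.com -> 10.0.0.1 (expiry=43+6=49). clock=43
lookup b.com: present, ip=10.0.0.1 expiry=49 > clock=43

Answer: 10.0.0.1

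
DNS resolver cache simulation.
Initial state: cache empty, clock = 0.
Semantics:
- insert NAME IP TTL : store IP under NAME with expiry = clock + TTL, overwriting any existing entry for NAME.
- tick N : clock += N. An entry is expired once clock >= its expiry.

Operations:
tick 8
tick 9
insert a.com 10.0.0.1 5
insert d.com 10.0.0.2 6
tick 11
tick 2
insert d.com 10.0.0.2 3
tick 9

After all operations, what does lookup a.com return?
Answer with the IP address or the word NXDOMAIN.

Op 1: tick 8 -> clock=8.
Op 2: tick 9 -> clock=17.
Op 3: insert a.com -> 10.0.0.1 (expiry=17+5=22). clock=17
Op 4: insert d.com -> 10.0.0.2 (expiry=17+6=23). clock=17
Op 5: tick 11 -> clock=28. purged={a.com,d.com}
Op 6: tick 2 -> clock=30.
Op 7: insert d.com -> 10.0.0.2 (expiry=30+3=33). clock=30
Op 8: tick 9 -> clock=39. purged={d.com}
lookup a.com: not in cache (expired or never inserted)

Answer: NXDOMAIN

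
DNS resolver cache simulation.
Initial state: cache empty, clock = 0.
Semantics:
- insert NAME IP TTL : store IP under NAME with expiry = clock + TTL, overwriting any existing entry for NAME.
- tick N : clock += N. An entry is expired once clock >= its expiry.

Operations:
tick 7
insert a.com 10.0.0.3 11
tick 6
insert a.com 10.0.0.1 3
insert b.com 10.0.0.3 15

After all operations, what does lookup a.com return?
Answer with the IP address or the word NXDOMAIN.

Answer: 10.0.0.1

Derivation:
Op 1: tick 7 -> clock=7.
Op 2: insert a.com -> 10.0.0.3 (expiry=7+11=18). clock=7
Op 3: tick 6 -> clock=13.
Op 4: insert a.com -> 10.0.0.1 (expiry=13+3=16). clock=13
Op 5: insert b.com -> 10.0.0.3 (expiry=13+15=28). clock=13
lookup a.com: present, ip=10.0.0.1 expiry=16 > clock=13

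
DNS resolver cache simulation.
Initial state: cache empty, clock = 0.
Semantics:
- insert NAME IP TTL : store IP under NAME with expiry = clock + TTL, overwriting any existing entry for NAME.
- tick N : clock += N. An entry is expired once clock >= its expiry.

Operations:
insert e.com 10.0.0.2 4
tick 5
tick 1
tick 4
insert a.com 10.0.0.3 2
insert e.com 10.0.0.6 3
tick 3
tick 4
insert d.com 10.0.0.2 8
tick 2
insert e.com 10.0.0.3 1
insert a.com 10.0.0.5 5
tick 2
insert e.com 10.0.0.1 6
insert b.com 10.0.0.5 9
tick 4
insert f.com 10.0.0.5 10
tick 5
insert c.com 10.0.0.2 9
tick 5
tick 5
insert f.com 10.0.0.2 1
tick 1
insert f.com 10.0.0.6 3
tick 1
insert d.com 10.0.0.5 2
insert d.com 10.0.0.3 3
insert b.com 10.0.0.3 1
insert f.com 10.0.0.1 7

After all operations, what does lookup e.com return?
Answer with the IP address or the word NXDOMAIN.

Op 1: insert e.com -> 10.0.0.2 (expiry=0+4=4). clock=0
Op 2: tick 5 -> clock=5. purged={e.com}
Op 3: tick 1 -> clock=6.
Op 4: tick 4 -> clock=10.
Op 5: insert a.com -> 10.0.0.3 (expiry=10+2=12). clock=10
Op 6: insert e.com -> 10.0.0.6 (expiry=10+3=13). clock=10
Op 7: tick 3 -> clock=13. purged={a.com,e.com}
Op 8: tick 4 -> clock=17.
Op 9: insert d.com -> 10.0.0.2 (expiry=17+8=25). clock=17
Op 10: tick 2 -> clock=19.
Op 11: insert e.com -> 10.0.0.3 (expiry=19+1=20). clock=19
Op 12: insert a.com -> 10.0.0.5 (expiry=19+5=24). clock=19
Op 13: tick 2 -> clock=21. purged={e.com}
Op 14: insert e.com -> 10.0.0.1 (expiry=21+6=27). clock=21
Op 15: insert b.com -> 10.0.0.5 (expiry=21+9=30). clock=21
Op 16: tick 4 -> clock=25. purged={a.com,d.com}
Op 17: insert f.com -> 10.0.0.5 (expiry=25+10=35). clock=25
Op 18: tick 5 -> clock=30. purged={b.com,e.com}
Op 19: insert c.com -> 10.0.0.2 (expiry=30+9=39). clock=30
Op 20: tick 5 -> clock=35. purged={f.com}
Op 21: tick 5 -> clock=40. purged={c.com}
Op 22: insert f.com -> 10.0.0.2 (expiry=40+1=41). clock=40
Op 23: tick 1 -> clock=41. purged={f.com}
Op 24: insert f.com -> 10.0.0.6 (expiry=41+3=44). clock=41
Op 25: tick 1 -> clock=42.
Op 26: insert d.com -> 10.0.0.5 (expiry=42+2=44). clock=42
Op 27: insert d.com -> 10.0.0.3 (expiry=42+3=45). clock=42
Op 28: insert b.com -> 10.0.0.3 (expiry=42+1=43). clock=42
Op 29: insert f.com -> 10.0.0.1 (expiry=42+7=49). clock=42
lookup e.com: not in cache (expired or never inserted)

Answer: NXDOMAIN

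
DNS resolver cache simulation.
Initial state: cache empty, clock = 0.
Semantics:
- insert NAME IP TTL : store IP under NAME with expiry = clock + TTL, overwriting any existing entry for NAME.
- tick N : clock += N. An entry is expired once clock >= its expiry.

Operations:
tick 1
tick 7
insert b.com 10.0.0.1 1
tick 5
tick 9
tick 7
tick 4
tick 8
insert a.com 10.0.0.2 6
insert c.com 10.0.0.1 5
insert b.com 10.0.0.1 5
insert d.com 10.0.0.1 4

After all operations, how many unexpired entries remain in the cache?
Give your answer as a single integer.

Answer: 4

Derivation:
Op 1: tick 1 -> clock=1.
Op 2: tick 7 -> clock=8.
Op 3: insert b.com -> 10.0.0.1 (expiry=8+1=9). clock=8
Op 4: tick 5 -> clock=13. purged={b.com}
Op 5: tick 9 -> clock=22.
Op 6: tick 7 -> clock=29.
Op 7: tick 4 -> clock=33.
Op 8: tick 8 -> clock=41.
Op 9: insert a.com -> 10.0.0.2 (expiry=41+6=47). clock=41
Op 10: insert c.com -> 10.0.0.1 (expiry=41+5=46). clock=41
Op 11: insert b.com -> 10.0.0.1 (expiry=41+5=46). clock=41
Op 12: insert d.com -> 10.0.0.1 (expiry=41+4=45). clock=41
Final cache (unexpired): {a.com,b.com,c.com,d.com} -> size=4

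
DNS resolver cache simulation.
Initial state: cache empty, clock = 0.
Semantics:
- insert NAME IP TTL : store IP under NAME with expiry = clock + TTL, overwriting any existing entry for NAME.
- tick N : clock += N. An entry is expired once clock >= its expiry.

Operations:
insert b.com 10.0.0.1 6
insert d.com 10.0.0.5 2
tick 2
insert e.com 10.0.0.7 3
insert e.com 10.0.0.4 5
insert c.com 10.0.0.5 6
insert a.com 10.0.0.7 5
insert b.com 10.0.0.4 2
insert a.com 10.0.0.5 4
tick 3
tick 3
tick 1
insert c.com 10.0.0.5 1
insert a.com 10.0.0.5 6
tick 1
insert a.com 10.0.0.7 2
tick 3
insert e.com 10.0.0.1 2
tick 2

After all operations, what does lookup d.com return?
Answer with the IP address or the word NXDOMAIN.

Op 1: insert b.com -> 10.0.0.1 (expiry=0+6=6). clock=0
Op 2: insert d.com -> 10.0.0.5 (expiry=0+2=2). clock=0
Op 3: tick 2 -> clock=2. purged={d.com}
Op 4: insert e.com -> 10.0.0.7 (expiry=2+3=5). clock=2
Op 5: insert e.com -> 10.0.0.4 (expiry=2+5=7). clock=2
Op 6: insert c.com -> 10.0.0.5 (expiry=2+6=8). clock=2
Op 7: insert a.com -> 10.0.0.7 (expiry=2+5=7). clock=2
Op 8: insert b.com -> 10.0.0.4 (expiry=2+2=4). clock=2
Op 9: insert a.com -> 10.0.0.5 (expiry=2+4=6). clock=2
Op 10: tick 3 -> clock=5. purged={b.com}
Op 11: tick 3 -> clock=8. purged={a.com,c.com,e.com}
Op 12: tick 1 -> clock=9.
Op 13: insert c.com -> 10.0.0.5 (expiry=9+1=10). clock=9
Op 14: insert a.com -> 10.0.0.5 (expiry=9+6=15). clock=9
Op 15: tick 1 -> clock=10. purged={c.com}
Op 16: insert a.com -> 10.0.0.7 (expiry=10+2=12). clock=10
Op 17: tick 3 -> clock=13. purged={a.com}
Op 18: insert e.com -> 10.0.0.1 (expiry=13+2=15). clock=13
Op 19: tick 2 -> clock=15. purged={e.com}
lookup d.com: not in cache (expired or never inserted)

Answer: NXDOMAIN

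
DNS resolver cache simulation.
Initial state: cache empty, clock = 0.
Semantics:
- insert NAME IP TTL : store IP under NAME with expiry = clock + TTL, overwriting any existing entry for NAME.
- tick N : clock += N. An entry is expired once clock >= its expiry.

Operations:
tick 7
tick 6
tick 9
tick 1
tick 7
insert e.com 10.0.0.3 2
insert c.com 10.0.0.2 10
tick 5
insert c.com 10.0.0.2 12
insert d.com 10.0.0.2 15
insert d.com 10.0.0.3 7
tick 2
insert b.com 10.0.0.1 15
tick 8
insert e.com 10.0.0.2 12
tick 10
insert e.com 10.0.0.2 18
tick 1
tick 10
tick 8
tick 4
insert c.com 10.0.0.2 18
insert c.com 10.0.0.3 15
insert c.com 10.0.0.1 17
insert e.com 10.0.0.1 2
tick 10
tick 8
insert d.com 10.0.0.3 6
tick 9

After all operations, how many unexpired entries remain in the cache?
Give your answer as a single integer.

Answer: 0

Derivation:
Op 1: tick 7 -> clock=7.
Op 2: tick 6 -> clock=13.
Op 3: tick 9 -> clock=22.
Op 4: tick 1 -> clock=23.
Op 5: tick 7 -> clock=30.
Op 6: insert e.com -> 10.0.0.3 (expiry=30+2=32). clock=30
Op 7: insert c.com -> 10.0.0.2 (expiry=30+10=40). clock=30
Op 8: tick 5 -> clock=35. purged={e.com}
Op 9: insert c.com -> 10.0.0.2 (expiry=35+12=47). clock=35
Op 10: insert d.com -> 10.0.0.2 (expiry=35+15=50). clock=35
Op 11: insert d.com -> 10.0.0.3 (expiry=35+7=42). clock=35
Op 12: tick 2 -> clock=37.
Op 13: insert b.com -> 10.0.0.1 (expiry=37+15=52). clock=37
Op 14: tick 8 -> clock=45. purged={d.com}
Op 15: insert e.com -> 10.0.0.2 (expiry=45+12=57). clock=45
Op 16: tick 10 -> clock=55. purged={b.com,c.com}
Op 17: insert e.com -> 10.0.0.2 (expiry=55+18=73). clock=55
Op 18: tick 1 -> clock=56.
Op 19: tick 10 -> clock=66.
Op 20: tick 8 -> clock=74. purged={e.com}
Op 21: tick 4 -> clock=78.
Op 22: insert c.com -> 10.0.0.2 (expiry=78+18=96). clock=78
Op 23: insert c.com -> 10.0.0.3 (expiry=78+15=93). clock=78
Op 24: insert c.com -> 10.0.0.1 (expiry=78+17=95). clock=78
Op 25: insert e.com -> 10.0.0.1 (expiry=78+2=80). clock=78
Op 26: tick 10 -> clock=88. purged={e.com}
Op 27: tick 8 -> clock=96. purged={c.com}
Op 28: insert d.com -> 10.0.0.3 (expiry=96+6=102). clock=96
Op 29: tick 9 -> clock=105. purged={d.com}
Final cache (unexpired): {} -> size=0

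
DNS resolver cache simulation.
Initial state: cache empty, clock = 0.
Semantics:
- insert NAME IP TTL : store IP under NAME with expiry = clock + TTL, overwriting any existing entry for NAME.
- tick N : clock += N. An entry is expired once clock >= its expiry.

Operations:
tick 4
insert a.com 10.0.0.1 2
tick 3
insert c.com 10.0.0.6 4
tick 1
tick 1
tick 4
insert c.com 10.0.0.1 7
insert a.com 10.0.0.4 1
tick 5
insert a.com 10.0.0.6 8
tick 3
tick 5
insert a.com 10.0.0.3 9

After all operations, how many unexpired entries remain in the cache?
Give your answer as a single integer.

Op 1: tick 4 -> clock=4.
Op 2: insert a.com -> 10.0.0.1 (expiry=4+2=6). clock=4
Op 3: tick 3 -> clock=7. purged={a.com}
Op 4: insert c.com -> 10.0.0.6 (expiry=7+4=11). clock=7
Op 5: tick 1 -> clock=8.
Op 6: tick 1 -> clock=9.
Op 7: tick 4 -> clock=13. purged={c.com}
Op 8: insert c.com -> 10.0.0.1 (expiry=13+7=20). clock=13
Op 9: insert a.com -> 10.0.0.4 (expiry=13+1=14). clock=13
Op 10: tick 5 -> clock=18. purged={a.com}
Op 11: insert a.com -> 10.0.0.6 (expiry=18+8=26). clock=18
Op 12: tick 3 -> clock=21. purged={c.com}
Op 13: tick 5 -> clock=26. purged={a.com}
Op 14: insert a.com -> 10.0.0.3 (expiry=26+9=35). clock=26
Final cache (unexpired): {a.com} -> size=1

Answer: 1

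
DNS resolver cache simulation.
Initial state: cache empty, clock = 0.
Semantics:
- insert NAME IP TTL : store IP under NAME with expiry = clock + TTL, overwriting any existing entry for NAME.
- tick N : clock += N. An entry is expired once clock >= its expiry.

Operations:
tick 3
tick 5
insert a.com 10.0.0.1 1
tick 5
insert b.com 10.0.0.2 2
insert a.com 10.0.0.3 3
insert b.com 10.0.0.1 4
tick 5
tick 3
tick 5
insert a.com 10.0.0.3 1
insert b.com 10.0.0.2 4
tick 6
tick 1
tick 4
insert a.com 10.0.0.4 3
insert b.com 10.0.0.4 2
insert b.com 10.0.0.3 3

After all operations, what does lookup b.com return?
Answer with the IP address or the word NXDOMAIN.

Op 1: tick 3 -> clock=3.
Op 2: tick 5 -> clock=8.
Op 3: insert a.com -> 10.0.0.1 (expiry=8+1=9). clock=8
Op 4: tick 5 -> clock=13. purged={a.com}
Op 5: insert b.com -> 10.0.0.2 (expiry=13+2=15). clock=13
Op 6: insert a.com -> 10.0.0.3 (expiry=13+3=16). clock=13
Op 7: insert b.com -> 10.0.0.1 (expiry=13+4=17). clock=13
Op 8: tick 5 -> clock=18. purged={a.com,b.com}
Op 9: tick 3 -> clock=21.
Op 10: tick 5 -> clock=26.
Op 11: insert a.com -> 10.0.0.3 (expiry=26+1=27). clock=26
Op 12: insert b.com -> 10.0.0.2 (expiry=26+4=30). clock=26
Op 13: tick 6 -> clock=32. purged={a.com,b.com}
Op 14: tick 1 -> clock=33.
Op 15: tick 4 -> clock=37.
Op 16: insert a.com -> 10.0.0.4 (expiry=37+3=40). clock=37
Op 17: insert b.com -> 10.0.0.4 (expiry=37+2=39). clock=37
Op 18: insert b.com -> 10.0.0.3 (expiry=37+3=40). clock=37
lookup b.com: present, ip=10.0.0.3 expiry=40 > clock=37

Answer: 10.0.0.3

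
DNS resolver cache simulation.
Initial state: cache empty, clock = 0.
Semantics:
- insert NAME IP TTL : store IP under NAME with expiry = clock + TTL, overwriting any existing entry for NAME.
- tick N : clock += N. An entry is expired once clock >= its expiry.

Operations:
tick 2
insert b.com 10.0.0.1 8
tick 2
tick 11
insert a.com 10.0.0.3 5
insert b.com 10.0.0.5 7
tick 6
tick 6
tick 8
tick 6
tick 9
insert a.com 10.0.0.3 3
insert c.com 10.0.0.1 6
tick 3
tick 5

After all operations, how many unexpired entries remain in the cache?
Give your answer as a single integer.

Answer: 0

Derivation:
Op 1: tick 2 -> clock=2.
Op 2: insert b.com -> 10.0.0.1 (expiry=2+8=10). clock=2
Op 3: tick 2 -> clock=4.
Op 4: tick 11 -> clock=15. purged={b.com}
Op 5: insert a.com -> 10.0.0.3 (expiry=15+5=20). clock=15
Op 6: insert b.com -> 10.0.0.5 (expiry=15+7=22). clock=15
Op 7: tick 6 -> clock=21. purged={a.com}
Op 8: tick 6 -> clock=27. purged={b.com}
Op 9: tick 8 -> clock=35.
Op 10: tick 6 -> clock=41.
Op 11: tick 9 -> clock=50.
Op 12: insert a.com -> 10.0.0.3 (expiry=50+3=53). clock=50
Op 13: insert c.com -> 10.0.0.1 (expiry=50+6=56). clock=50
Op 14: tick 3 -> clock=53. purged={a.com}
Op 15: tick 5 -> clock=58. purged={c.com}
Final cache (unexpired): {} -> size=0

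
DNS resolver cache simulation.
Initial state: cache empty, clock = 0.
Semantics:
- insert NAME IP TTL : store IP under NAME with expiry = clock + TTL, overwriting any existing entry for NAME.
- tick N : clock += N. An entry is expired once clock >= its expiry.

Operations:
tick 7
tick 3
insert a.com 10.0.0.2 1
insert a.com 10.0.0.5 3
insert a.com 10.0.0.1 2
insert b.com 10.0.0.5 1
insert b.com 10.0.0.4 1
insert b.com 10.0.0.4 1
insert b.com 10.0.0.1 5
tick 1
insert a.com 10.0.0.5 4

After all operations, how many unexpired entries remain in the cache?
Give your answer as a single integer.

Op 1: tick 7 -> clock=7.
Op 2: tick 3 -> clock=10.
Op 3: insert a.com -> 10.0.0.2 (expiry=10+1=11). clock=10
Op 4: insert a.com -> 10.0.0.5 (expiry=10+3=13). clock=10
Op 5: insert a.com -> 10.0.0.1 (expiry=10+2=12). clock=10
Op 6: insert b.com -> 10.0.0.5 (expiry=10+1=11). clock=10
Op 7: insert b.com -> 10.0.0.4 (expiry=10+1=11). clock=10
Op 8: insert b.com -> 10.0.0.4 (expiry=10+1=11). clock=10
Op 9: insert b.com -> 10.0.0.1 (expiry=10+5=15). clock=10
Op 10: tick 1 -> clock=11.
Op 11: insert a.com -> 10.0.0.5 (expiry=11+4=15). clock=11
Final cache (unexpired): {a.com,b.com} -> size=2

Answer: 2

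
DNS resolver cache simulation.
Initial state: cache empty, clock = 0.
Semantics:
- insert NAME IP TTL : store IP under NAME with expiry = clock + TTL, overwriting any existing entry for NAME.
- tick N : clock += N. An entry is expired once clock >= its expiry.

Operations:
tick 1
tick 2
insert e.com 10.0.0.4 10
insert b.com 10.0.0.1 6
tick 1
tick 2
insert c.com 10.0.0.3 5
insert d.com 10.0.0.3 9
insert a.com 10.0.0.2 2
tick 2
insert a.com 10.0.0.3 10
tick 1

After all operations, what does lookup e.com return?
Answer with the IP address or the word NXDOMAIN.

Answer: 10.0.0.4

Derivation:
Op 1: tick 1 -> clock=1.
Op 2: tick 2 -> clock=3.
Op 3: insert e.com -> 10.0.0.4 (expiry=3+10=13). clock=3
Op 4: insert b.com -> 10.0.0.1 (expiry=3+6=9). clock=3
Op 5: tick 1 -> clock=4.
Op 6: tick 2 -> clock=6.
Op 7: insert c.com -> 10.0.0.3 (expiry=6+5=11). clock=6
Op 8: insert d.com -> 10.0.0.3 (expiry=6+9=15). clock=6
Op 9: insert a.com -> 10.0.0.2 (expiry=6+2=8). clock=6
Op 10: tick 2 -> clock=8. purged={a.com}
Op 11: insert a.com -> 10.0.0.3 (expiry=8+10=18). clock=8
Op 12: tick 1 -> clock=9. purged={b.com}
lookup e.com: present, ip=10.0.0.4 expiry=13 > clock=9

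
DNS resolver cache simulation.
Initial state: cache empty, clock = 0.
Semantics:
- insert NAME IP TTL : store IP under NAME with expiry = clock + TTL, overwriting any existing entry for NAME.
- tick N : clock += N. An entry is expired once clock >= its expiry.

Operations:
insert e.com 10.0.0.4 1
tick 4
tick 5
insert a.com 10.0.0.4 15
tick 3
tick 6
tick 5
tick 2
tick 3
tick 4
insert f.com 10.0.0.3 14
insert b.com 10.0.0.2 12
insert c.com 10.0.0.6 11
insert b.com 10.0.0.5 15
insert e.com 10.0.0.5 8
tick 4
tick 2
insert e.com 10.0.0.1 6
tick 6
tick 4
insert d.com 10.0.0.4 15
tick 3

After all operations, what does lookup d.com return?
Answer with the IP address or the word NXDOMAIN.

Answer: 10.0.0.4

Derivation:
Op 1: insert e.com -> 10.0.0.4 (expiry=0+1=1). clock=0
Op 2: tick 4 -> clock=4. purged={e.com}
Op 3: tick 5 -> clock=9.
Op 4: insert a.com -> 10.0.0.4 (expiry=9+15=24). clock=9
Op 5: tick 3 -> clock=12.
Op 6: tick 6 -> clock=18.
Op 7: tick 5 -> clock=23.
Op 8: tick 2 -> clock=25. purged={a.com}
Op 9: tick 3 -> clock=28.
Op 10: tick 4 -> clock=32.
Op 11: insert f.com -> 10.0.0.3 (expiry=32+14=46). clock=32
Op 12: insert b.com -> 10.0.0.2 (expiry=32+12=44). clock=32
Op 13: insert c.com -> 10.0.0.6 (expiry=32+11=43). clock=32
Op 14: insert b.com -> 10.0.0.5 (expiry=32+15=47). clock=32
Op 15: insert e.com -> 10.0.0.5 (expiry=32+8=40). clock=32
Op 16: tick 4 -> clock=36.
Op 17: tick 2 -> clock=38.
Op 18: insert e.com -> 10.0.0.1 (expiry=38+6=44). clock=38
Op 19: tick 6 -> clock=44. purged={c.com,e.com}
Op 20: tick 4 -> clock=48. purged={b.com,f.com}
Op 21: insert d.com -> 10.0.0.4 (expiry=48+15=63). clock=48
Op 22: tick 3 -> clock=51.
lookup d.com: present, ip=10.0.0.4 expiry=63 > clock=51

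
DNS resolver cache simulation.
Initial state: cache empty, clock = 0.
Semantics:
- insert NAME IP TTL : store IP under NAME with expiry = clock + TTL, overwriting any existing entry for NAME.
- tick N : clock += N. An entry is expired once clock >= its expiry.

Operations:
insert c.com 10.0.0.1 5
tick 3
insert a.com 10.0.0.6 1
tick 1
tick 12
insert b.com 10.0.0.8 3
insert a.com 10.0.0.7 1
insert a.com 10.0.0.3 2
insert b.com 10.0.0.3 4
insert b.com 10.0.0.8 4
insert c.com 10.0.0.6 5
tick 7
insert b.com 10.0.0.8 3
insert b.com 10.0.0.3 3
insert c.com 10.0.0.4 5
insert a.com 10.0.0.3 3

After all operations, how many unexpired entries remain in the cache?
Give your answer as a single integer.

Op 1: insert c.com -> 10.0.0.1 (expiry=0+5=5). clock=0
Op 2: tick 3 -> clock=3.
Op 3: insert a.com -> 10.0.0.6 (expiry=3+1=4). clock=3
Op 4: tick 1 -> clock=4. purged={a.com}
Op 5: tick 12 -> clock=16. purged={c.com}
Op 6: insert b.com -> 10.0.0.8 (expiry=16+3=19). clock=16
Op 7: insert a.com -> 10.0.0.7 (expiry=16+1=17). clock=16
Op 8: insert a.com -> 10.0.0.3 (expiry=16+2=18). clock=16
Op 9: insert b.com -> 10.0.0.3 (expiry=16+4=20). clock=16
Op 10: insert b.com -> 10.0.0.8 (expiry=16+4=20). clock=16
Op 11: insert c.com -> 10.0.0.6 (expiry=16+5=21). clock=16
Op 12: tick 7 -> clock=23. purged={a.com,b.com,c.com}
Op 13: insert b.com -> 10.0.0.8 (expiry=23+3=26). clock=23
Op 14: insert b.com -> 10.0.0.3 (expiry=23+3=26). clock=23
Op 15: insert c.com -> 10.0.0.4 (expiry=23+5=28). clock=23
Op 16: insert a.com -> 10.0.0.3 (expiry=23+3=26). clock=23
Final cache (unexpired): {a.com,b.com,c.com} -> size=3

Answer: 3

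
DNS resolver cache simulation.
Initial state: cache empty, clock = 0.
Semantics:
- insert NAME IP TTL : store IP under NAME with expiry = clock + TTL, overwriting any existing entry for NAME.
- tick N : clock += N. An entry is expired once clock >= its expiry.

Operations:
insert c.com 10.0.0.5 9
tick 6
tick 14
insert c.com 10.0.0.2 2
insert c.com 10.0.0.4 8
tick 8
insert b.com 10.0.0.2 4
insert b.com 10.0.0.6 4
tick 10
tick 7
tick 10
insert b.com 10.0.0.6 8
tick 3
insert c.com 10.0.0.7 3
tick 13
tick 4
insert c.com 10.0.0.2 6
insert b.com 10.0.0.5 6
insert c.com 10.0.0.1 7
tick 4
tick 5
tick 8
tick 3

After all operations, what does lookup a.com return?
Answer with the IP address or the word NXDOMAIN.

Answer: NXDOMAIN

Derivation:
Op 1: insert c.com -> 10.0.0.5 (expiry=0+9=9). clock=0
Op 2: tick 6 -> clock=6.
Op 3: tick 14 -> clock=20. purged={c.com}
Op 4: insert c.com -> 10.0.0.2 (expiry=20+2=22). clock=20
Op 5: insert c.com -> 10.0.0.4 (expiry=20+8=28). clock=20
Op 6: tick 8 -> clock=28. purged={c.com}
Op 7: insert b.com -> 10.0.0.2 (expiry=28+4=32). clock=28
Op 8: insert b.com -> 10.0.0.6 (expiry=28+4=32). clock=28
Op 9: tick 10 -> clock=38. purged={b.com}
Op 10: tick 7 -> clock=45.
Op 11: tick 10 -> clock=55.
Op 12: insert b.com -> 10.0.0.6 (expiry=55+8=63). clock=55
Op 13: tick 3 -> clock=58.
Op 14: insert c.com -> 10.0.0.7 (expiry=58+3=61). clock=58
Op 15: tick 13 -> clock=71. purged={b.com,c.com}
Op 16: tick 4 -> clock=75.
Op 17: insert c.com -> 10.0.0.2 (expiry=75+6=81). clock=75
Op 18: insert b.com -> 10.0.0.5 (expiry=75+6=81). clock=75
Op 19: insert c.com -> 10.0.0.1 (expiry=75+7=82). clock=75
Op 20: tick 4 -> clock=79.
Op 21: tick 5 -> clock=84. purged={b.com,c.com}
Op 22: tick 8 -> clock=92.
Op 23: tick 3 -> clock=95.
lookup a.com: not in cache (expired or never inserted)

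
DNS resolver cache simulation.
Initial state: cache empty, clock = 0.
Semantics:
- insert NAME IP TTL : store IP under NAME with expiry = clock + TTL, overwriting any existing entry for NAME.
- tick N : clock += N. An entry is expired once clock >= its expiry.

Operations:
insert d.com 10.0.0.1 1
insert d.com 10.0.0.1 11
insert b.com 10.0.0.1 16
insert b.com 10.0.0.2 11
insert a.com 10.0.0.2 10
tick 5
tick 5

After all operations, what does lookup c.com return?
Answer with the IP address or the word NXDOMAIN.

Op 1: insert d.com -> 10.0.0.1 (expiry=0+1=1). clock=0
Op 2: insert d.com -> 10.0.0.1 (expiry=0+11=11). clock=0
Op 3: insert b.com -> 10.0.0.1 (expiry=0+16=16). clock=0
Op 4: insert b.com -> 10.0.0.2 (expiry=0+11=11). clock=0
Op 5: insert a.com -> 10.0.0.2 (expiry=0+10=10). clock=0
Op 6: tick 5 -> clock=5.
Op 7: tick 5 -> clock=10. purged={a.com}
lookup c.com: not in cache (expired or never inserted)

Answer: NXDOMAIN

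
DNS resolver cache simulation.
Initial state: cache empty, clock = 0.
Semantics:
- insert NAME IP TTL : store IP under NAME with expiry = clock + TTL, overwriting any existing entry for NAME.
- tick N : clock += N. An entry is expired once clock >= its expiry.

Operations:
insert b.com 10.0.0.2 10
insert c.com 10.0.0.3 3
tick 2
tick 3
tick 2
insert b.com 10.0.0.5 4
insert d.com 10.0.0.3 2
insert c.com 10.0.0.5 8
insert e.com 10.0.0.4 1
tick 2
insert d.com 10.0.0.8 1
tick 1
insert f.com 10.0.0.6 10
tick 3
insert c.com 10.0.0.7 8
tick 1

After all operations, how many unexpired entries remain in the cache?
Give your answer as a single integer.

Answer: 2

Derivation:
Op 1: insert b.com -> 10.0.0.2 (expiry=0+10=10). clock=0
Op 2: insert c.com -> 10.0.0.3 (expiry=0+3=3). clock=0
Op 3: tick 2 -> clock=2.
Op 4: tick 3 -> clock=5. purged={c.com}
Op 5: tick 2 -> clock=7.
Op 6: insert b.com -> 10.0.0.5 (expiry=7+4=11). clock=7
Op 7: insert d.com -> 10.0.0.3 (expiry=7+2=9). clock=7
Op 8: insert c.com -> 10.0.0.5 (expiry=7+8=15). clock=7
Op 9: insert e.com -> 10.0.0.4 (expiry=7+1=8). clock=7
Op 10: tick 2 -> clock=9. purged={d.com,e.com}
Op 11: insert d.com -> 10.0.0.8 (expiry=9+1=10). clock=9
Op 12: tick 1 -> clock=10. purged={d.com}
Op 13: insert f.com -> 10.0.0.6 (expiry=10+10=20). clock=10
Op 14: tick 3 -> clock=13. purged={b.com}
Op 15: insert c.com -> 10.0.0.7 (expiry=13+8=21). clock=13
Op 16: tick 1 -> clock=14.
Final cache (unexpired): {c.com,f.com} -> size=2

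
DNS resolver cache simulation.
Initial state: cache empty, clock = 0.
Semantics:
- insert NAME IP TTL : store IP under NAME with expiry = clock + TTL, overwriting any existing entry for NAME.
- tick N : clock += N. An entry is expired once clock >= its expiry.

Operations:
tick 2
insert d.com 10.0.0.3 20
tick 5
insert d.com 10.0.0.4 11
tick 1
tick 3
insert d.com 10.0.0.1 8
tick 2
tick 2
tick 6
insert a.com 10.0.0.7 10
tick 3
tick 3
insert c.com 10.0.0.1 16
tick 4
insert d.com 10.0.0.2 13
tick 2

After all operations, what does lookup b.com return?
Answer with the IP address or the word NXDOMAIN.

Op 1: tick 2 -> clock=2.
Op 2: insert d.com -> 10.0.0.3 (expiry=2+20=22). clock=2
Op 3: tick 5 -> clock=7.
Op 4: insert d.com -> 10.0.0.4 (expiry=7+11=18). clock=7
Op 5: tick 1 -> clock=8.
Op 6: tick 3 -> clock=11.
Op 7: insert d.com -> 10.0.0.1 (expiry=11+8=19). clock=11
Op 8: tick 2 -> clock=13.
Op 9: tick 2 -> clock=15.
Op 10: tick 6 -> clock=21. purged={d.com}
Op 11: insert a.com -> 10.0.0.7 (expiry=21+10=31). clock=21
Op 12: tick 3 -> clock=24.
Op 13: tick 3 -> clock=27.
Op 14: insert c.com -> 10.0.0.1 (expiry=27+16=43). clock=27
Op 15: tick 4 -> clock=31. purged={a.com}
Op 16: insert d.com -> 10.0.0.2 (expiry=31+13=44). clock=31
Op 17: tick 2 -> clock=33.
lookup b.com: not in cache (expired or never inserted)

Answer: NXDOMAIN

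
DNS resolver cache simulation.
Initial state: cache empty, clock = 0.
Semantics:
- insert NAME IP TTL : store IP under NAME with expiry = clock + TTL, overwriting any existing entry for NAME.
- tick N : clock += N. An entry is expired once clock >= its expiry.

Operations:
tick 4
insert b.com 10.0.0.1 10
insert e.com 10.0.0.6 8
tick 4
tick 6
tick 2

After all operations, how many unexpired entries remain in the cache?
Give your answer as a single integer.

Answer: 0

Derivation:
Op 1: tick 4 -> clock=4.
Op 2: insert b.com -> 10.0.0.1 (expiry=4+10=14). clock=4
Op 3: insert e.com -> 10.0.0.6 (expiry=4+8=12). clock=4
Op 4: tick 4 -> clock=8.
Op 5: tick 6 -> clock=14. purged={b.com,e.com}
Op 6: tick 2 -> clock=16.
Final cache (unexpired): {} -> size=0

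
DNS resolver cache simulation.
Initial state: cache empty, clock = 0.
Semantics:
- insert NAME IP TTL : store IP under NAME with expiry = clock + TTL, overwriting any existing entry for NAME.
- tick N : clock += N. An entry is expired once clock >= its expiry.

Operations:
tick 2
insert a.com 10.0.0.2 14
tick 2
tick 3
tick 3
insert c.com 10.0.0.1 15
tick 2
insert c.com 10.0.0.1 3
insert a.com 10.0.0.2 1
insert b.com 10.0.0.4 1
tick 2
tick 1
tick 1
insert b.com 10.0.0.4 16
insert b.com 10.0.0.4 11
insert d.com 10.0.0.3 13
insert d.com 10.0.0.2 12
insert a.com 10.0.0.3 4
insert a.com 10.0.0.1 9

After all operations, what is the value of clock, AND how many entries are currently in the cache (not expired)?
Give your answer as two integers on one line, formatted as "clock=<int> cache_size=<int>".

Answer: clock=16 cache_size=3

Derivation:
Op 1: tick 2 -> clock=2.
Op 2: insert a.com -> 10.0.0.2 (expiry=2+14=16). clock=2
Op 3: tick 2 -> clock=4.
Op 4: tick 3 -> clock=7.
Op 5: tick 3 -> clock=10.
Op 6: insert c.com -> 10.0.0.1 (expiry=10+15=25). clock=10
Op 7: tick 2 -> clock=12.
Op 8: insert c.com -> 10.0.0.1 (expiry=12+3=15). clock=12
Op 9: insert a.com -> 10.0.0.2 (expiry=12+1=13). clock=12
Op 10: insert b.com -> 10.0.0.4 (expiry=12+1=13). clock=12
Op 11: tick 2 -> clock=14. purged={a.com,b.com}
Op 12: tick 1 -> clock=15. purged={c.com}
Op 13: tick 1 -> clock=16.
Op 14: insert b.com -> 10.0.0.4 (expiry=16+16=32). clock=16
Op 15: insert b.com -> 10.0.0.4 (expiry=16+11=27). clock=16
Op 16: insert d.com -> 10.0.0.3 (expiry=16+13=29). clock=16
Op 17: insert d.com -> 10.0.0.2 (expiry=16+12=28). clock=16
Op 18: insert a.com -> 10.0.0.3 (expiry=16+4=20). clock=16
Op 19: insert a.com -> 10.0.0.1 (expiry=16+9=25). clock=16
Final clock = 16
Final cache (unexpired): {a.com,b.com,d.com} -> size=3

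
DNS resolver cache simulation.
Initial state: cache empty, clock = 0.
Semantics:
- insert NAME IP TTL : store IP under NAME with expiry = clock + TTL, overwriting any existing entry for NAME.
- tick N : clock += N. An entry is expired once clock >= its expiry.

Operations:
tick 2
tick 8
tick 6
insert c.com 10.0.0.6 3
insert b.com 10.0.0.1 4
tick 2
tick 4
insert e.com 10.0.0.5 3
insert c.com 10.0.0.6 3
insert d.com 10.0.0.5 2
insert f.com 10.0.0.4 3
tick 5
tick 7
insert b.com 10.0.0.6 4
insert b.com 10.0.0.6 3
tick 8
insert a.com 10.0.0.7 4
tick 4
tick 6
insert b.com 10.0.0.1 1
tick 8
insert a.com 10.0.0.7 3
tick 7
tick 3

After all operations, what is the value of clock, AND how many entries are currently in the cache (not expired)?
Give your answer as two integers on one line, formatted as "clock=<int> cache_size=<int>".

Op 1: tick 2 -> clock=2.
Op 2: tick 8 -> clock=10.
Op 3: tick 6 -> clock=16.
Op 4: insert c.com -> 10.0.0.6 (expiry=16+3=19). clock=16
Op 5: insert b.com -> 10.0.0.1 (expiry=16+4=20). clock=16
Op 6: tick 2 -> clock=18.
Op 7: tick 4 -> clock=22. purged={b.com,c.com}
Op 8: insert e.com -> 10.0.0.5 (expiry=22+3=25). clock=22
Op 9: insert c.com -> 10.0.0.6 (expiry=22+3=25). clock=22
Op 10: insert d.com -> 10.0.0.5 (expiry=22+2=24). clock=22
Op 11: insert f.com -> 10.0.0.4 (expiry=22+3=25). clock=22
Op 12: tick 5 -> clock=27. purged={c.com,d.com,e.com,f.com}
Op 13: tick 7 -> clock=34.
Op 14: insert b.com -> 10.0.0.6 (expiry=34+4=38). clock=34
Op 15: insert b.com -> 10.0.0.6 (expiry=34+3=37). clock=34
Op 16: tick 8 -> clock=42. purged={b.com}
Op 17: insert a.com -> 10.0.0.7 (expiry=42+4=46). clock=42
Op 18: tick 4 -> clock=46. purged={a.com}
Op 19: tick 6 -> clock=52.
Op 20: insert b.com -> 10.0.0.1 (expiry=52+1=53). clock=52
Op 21: tick 8 -> clock=60. purged={b.com}
Op 22: insert a.com -> 10.0.0.7 (expiry=60+3=63). clock=60
Op 23: tick 7 -> clock=67. purged={a.com}
Op 24: tick 3 -> clock=70.
Final clock = 70
Final cache (unexpired): {} -> size=0

Answer: clock=70 cache_size=0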